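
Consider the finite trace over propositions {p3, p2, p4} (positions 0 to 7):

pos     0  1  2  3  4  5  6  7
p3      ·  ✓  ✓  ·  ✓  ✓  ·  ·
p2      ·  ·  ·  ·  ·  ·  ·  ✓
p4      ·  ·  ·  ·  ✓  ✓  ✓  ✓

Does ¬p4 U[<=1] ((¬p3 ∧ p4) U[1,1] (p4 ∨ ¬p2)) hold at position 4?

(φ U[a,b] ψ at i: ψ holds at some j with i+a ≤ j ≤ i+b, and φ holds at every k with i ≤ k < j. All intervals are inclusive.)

False

Need some j in [4,5] with ((¬p3 ∧ p4) U[1,1] (p4 ∨ ¬p2)), and ¬p4 at every k in [4,j-1].
  j=4: ((¬p3 ∧ p4) U[1,1] (p4 ∨ ¬p2)) — fails.
  j=5: ((¬p3 ∧ p4) U[1,1] (p4 ∨ ¬p2)) — fails.
No j in the window works → until fails.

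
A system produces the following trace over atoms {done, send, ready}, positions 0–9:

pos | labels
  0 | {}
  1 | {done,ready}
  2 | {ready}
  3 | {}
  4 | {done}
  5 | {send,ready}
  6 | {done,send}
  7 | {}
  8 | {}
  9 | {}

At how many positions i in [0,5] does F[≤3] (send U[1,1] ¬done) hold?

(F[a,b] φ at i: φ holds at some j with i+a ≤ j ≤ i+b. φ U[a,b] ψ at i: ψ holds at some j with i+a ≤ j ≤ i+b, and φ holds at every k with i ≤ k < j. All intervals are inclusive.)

3

Evaluate at each i in [0,5]:
  i=0: ✗ (none in [0,3])
  i=1: ✗ (none in [1,4])
  i=2: ✗ (none in [2,5])
  i=3: ✓ (witness j=6)
  i=4: ✓ (witness j=6)
  i=5: ✓ (witness j=6)
Positions where it holds: {3, 4, 5} → 3.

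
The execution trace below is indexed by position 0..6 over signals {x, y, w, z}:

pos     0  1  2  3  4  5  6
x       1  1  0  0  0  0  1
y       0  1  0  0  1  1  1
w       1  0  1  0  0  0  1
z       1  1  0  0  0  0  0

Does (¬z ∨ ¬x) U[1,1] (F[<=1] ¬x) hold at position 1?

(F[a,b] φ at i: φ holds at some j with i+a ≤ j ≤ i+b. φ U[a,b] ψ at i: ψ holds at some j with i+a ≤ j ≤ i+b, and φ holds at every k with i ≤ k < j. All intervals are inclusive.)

Need some j in [2,2] with F[<=1] ¬x, and (¬z ∨ ¬x) at every k in [1,j-1].
  j=2: F[<=1] ¬x holds, but (¬z ∨ ¬x) fails at k=1 → not this j.
No j in the window works → until fails.

False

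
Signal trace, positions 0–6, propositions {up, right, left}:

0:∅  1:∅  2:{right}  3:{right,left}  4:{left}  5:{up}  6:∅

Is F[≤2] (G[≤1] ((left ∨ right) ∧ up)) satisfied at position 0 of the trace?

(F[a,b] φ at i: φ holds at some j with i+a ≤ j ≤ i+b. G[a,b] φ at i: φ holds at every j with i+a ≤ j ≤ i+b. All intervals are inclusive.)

False

Check G[≤1] ((left ∨ right) ∧ up) at each j in [0,2]:
  j=0: fails at 0
  j=1: fails at 1
  j=2: fails at 2
No position in the window satisfies it → formula fails.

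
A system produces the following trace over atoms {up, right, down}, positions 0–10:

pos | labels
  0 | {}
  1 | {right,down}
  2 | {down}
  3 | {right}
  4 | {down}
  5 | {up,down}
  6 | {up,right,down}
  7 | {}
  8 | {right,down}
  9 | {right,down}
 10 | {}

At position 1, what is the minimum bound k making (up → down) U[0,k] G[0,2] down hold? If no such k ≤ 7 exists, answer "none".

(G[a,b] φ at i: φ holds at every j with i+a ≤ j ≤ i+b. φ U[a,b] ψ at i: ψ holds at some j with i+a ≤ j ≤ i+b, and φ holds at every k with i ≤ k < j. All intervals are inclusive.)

3

Need earliest j ≥ 1 with G[0,2] down, and (up → down) at every k in [1,j-1].
  j=1: rhs fails.
  j=2: rhs fails.
  j=3: rhs fails.
  j=4: rhs holds; lhs holds on [1,3]. k = 3.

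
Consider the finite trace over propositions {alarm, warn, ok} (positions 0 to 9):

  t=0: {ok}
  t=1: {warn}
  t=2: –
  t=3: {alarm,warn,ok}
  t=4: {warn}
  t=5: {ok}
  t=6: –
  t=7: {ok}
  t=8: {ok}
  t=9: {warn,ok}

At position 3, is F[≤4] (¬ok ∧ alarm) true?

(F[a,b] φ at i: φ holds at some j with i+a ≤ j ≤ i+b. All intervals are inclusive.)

Check (¬ok ∧ alarm) at each j in [3,7]:
  j=3: false
  j=4: false
  j=5: false
  j=6: false
  j=7: false
No position in the window satisfies it → formula fails.

Does not hold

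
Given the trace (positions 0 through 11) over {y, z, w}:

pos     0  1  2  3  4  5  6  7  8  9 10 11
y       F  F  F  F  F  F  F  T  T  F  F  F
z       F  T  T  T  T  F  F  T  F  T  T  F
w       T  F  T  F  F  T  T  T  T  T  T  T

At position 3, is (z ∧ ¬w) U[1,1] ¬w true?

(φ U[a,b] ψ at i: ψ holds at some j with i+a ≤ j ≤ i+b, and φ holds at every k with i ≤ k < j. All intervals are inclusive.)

Need some j in [4,4] with ¬w, and (z ∧ ¬w) at every k in [3,j-1].
  j=4: ¬w holds; (z ∧ ¬w) holds at every k in [3,3] → satisfied.

Yes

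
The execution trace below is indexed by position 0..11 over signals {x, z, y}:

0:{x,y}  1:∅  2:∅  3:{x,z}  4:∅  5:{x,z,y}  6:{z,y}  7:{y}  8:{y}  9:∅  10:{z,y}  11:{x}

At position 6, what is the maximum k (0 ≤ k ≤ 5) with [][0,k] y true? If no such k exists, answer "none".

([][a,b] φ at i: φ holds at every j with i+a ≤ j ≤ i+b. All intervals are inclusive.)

y must hold from j=6 onward; find where it first fails.
  j=6: holds
  j=7: holds
  j=8: holds
  j=9: fails
Holds on [6,8], so largest k = 2.

2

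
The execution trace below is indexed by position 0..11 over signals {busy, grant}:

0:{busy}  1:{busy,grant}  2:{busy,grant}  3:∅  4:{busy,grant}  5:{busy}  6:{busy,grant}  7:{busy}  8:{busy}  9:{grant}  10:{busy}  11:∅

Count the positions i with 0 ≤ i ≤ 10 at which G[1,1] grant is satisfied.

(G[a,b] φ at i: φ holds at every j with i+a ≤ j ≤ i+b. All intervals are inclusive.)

5

Evaluate at each i in [0,10]:
  i=0: ✓ (all of [1,1])
  i=1: ✓ (all of [2,2])
  i=2: ✗ (fails at j=3)
  i=3: ✓ (all of [4,4])
  i=4: ✗ (fails at j=5)
  i=5: ✓ (all of [6,6])
  i=6: ✗ (fails at j=7)
  i=7: ✗ (fails at j=8)
  i=8: ✓ (all of [9,9])
  i=9: ✗ (fails at j=10)
  i=10: ✗ (fails at j=11)
Positions where it holds: {0, 1, 3, 5, 8} → 5.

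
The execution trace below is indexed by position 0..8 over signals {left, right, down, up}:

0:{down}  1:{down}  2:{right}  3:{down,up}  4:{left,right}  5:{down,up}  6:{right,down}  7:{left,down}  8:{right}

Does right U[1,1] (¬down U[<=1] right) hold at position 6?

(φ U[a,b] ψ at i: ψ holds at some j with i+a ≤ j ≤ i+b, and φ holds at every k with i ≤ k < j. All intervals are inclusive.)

False

Need some j in [7,7] with (¬down U[<=1] right), and right at every k in [6,j-1].
  j=7: (¬down U[<=1] right) — fails.
No j in the window works → until fails.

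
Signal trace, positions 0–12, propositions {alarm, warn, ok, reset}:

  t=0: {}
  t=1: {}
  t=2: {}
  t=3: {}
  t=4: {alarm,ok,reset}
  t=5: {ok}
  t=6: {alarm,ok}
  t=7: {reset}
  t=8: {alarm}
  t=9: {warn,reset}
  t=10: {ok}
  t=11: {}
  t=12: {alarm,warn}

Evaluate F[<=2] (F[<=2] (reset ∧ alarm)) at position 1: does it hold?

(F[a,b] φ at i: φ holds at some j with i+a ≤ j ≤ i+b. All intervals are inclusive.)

Yes

Check F[<=2] (reset ∧ alarm) at each j in [1,3]:
  j=1: fails (none in [1,3])
  j=2: holds (witness at 4)
  j=3: holds (witness at 4)
Found at j=2 → formula holds.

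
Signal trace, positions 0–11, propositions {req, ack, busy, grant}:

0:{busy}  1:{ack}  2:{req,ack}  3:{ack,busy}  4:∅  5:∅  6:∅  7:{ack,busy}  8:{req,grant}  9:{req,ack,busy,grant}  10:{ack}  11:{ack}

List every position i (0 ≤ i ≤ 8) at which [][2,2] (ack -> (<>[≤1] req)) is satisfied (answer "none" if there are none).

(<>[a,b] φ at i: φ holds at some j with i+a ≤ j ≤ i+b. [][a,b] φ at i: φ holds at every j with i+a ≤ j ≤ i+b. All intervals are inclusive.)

Evaluate at each i in [0,8]:
  i=0: ✓ (all of [2,2])
  i=1: ✗ (fails at j=3)
  i=2: ✓ (all of [4,4])
  i=3: ✓ (all of [5,5])
  i=4: ✓ (all of [6,6])
  i=5: ✓ (all of [7,7])
  i=6: ✓ (all of [8,8])
  i=7: ✓ (all of [9,9])
  i=8: ✗ (fails at j=10)

0, 2, 3, 4, 5, 6, 7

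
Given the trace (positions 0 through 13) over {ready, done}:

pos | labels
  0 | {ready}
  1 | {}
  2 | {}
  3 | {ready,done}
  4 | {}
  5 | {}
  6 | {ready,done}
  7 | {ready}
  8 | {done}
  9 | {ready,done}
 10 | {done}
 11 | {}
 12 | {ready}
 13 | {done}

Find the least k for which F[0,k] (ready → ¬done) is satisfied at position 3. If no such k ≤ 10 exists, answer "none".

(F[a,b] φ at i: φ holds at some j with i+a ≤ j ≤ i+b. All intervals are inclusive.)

1

Scan j = 3,4,… for (ready → ¬done):
  j=3: fails
  j=4: holds
First hit at j=4, so smallest k = 4-3 = 1.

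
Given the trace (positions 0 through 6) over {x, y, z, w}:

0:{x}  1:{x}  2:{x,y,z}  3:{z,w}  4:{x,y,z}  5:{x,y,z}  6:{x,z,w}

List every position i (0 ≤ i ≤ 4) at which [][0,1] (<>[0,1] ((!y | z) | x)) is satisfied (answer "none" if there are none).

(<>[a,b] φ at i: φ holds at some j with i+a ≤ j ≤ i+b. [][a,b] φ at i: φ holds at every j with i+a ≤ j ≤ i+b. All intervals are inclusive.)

0, 1, 2, 3, 4

Evaluate at each i in [0,4]:
  i=0: ✓ (all of [0,1])
  i=1: ✓ (all of [1,2])
  i=2: ✓ (all of [2,3])
  i=3: ✓ (all of [3,4])
  i=4: ✓ (all of [4,5])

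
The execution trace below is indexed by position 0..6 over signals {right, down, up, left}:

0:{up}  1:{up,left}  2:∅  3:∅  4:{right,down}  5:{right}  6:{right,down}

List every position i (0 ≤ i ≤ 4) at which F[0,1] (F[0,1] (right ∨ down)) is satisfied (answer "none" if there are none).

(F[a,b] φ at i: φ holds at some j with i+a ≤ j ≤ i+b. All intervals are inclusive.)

Evaluate at each i in [0,4]:
  i=0: ✗ (none in [0,1])
  i=1: ✗ (none in [1,2])
  i=2: ✓ (witness j=3)
  i=3: ✓ (witness j=3)
  i=4: ✓ (witness j=4)

2, 3, 4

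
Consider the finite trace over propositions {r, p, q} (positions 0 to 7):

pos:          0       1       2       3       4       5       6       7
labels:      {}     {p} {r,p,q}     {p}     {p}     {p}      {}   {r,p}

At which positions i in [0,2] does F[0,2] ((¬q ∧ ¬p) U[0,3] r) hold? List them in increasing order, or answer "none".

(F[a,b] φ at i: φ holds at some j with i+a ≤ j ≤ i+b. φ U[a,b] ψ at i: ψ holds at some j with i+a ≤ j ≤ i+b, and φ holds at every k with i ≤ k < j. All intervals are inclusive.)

0, 1, 2

Evaluate at each i in [0,2]:
  i=0: ✓ (witness j=2)
  i=1: ✓ (witness j=2)
  i=2: ✓ (witness j=2)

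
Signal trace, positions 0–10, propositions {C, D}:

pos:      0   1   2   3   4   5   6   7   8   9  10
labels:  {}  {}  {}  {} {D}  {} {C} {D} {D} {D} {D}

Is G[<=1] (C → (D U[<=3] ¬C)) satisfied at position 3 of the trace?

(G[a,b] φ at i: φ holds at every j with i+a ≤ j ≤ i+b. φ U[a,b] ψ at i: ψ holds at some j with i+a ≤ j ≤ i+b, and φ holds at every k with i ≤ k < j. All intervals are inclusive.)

Check (C → (D U[<=3] ¬C)) at every j in [3,4]:
  j=3: antecedent false → ✓
  j=4: antecedent false → ✓
All positions satisfy it → formula holds.

Yes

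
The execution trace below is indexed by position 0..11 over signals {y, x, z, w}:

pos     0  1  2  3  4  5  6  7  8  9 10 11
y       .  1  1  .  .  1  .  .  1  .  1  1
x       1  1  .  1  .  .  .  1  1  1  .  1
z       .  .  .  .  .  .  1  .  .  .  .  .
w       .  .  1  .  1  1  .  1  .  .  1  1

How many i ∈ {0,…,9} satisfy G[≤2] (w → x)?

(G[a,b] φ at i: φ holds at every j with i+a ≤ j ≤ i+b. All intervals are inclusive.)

Evaluate at each i in [0,9]:
  i=0: ✗ (fails at j=2)
  i=1: ✗ (fails at j=2)
  i=2: ✗ (fails at j=2)
  i=3: ✗ (fails at j=4)
  i=4: ✗ (fails at j=4)
  i=5: ✗ (fails at j=5)
  i=6: ✓ (all of [6,8])
  i=7: ✓ (all of [7,9])
  i=8: ✗ (fails at j=10)
  i=9: ✗ (fails at j=10)
Positions where it holds: {6, 7} → 2.

2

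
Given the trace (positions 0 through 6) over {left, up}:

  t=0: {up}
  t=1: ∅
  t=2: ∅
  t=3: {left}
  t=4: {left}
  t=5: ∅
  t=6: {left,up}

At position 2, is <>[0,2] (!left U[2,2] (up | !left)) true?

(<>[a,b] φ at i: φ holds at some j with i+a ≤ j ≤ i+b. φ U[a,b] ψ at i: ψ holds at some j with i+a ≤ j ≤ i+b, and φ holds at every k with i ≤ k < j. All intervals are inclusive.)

No

Check (!left U[2,2] (up | !left)) at each j in [2,4]:
  j=2: fails
  j=3: fails
  j=4: fails
No position in the window satisfies it → formula fails.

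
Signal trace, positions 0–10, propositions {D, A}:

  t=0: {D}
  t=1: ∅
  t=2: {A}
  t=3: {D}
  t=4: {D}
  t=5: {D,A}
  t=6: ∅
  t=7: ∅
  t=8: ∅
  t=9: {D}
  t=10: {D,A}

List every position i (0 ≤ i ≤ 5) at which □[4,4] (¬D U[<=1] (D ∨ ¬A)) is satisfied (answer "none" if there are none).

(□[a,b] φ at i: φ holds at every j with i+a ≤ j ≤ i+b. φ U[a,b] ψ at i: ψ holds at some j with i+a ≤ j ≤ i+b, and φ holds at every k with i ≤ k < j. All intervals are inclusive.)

0, 1, 2, 3, 4, 5

Evaluate at each i in [0,5]:
  i=0: ✓ (all of [4,4])
  i=1: ✓ (all of [5,5])
  i=2: ✓ (all of [6,6])
  i=3: ✓ (all of [7,7])
  i=4: ✓ (all of [8,8])
  i=5: ✓ (all of [9,9])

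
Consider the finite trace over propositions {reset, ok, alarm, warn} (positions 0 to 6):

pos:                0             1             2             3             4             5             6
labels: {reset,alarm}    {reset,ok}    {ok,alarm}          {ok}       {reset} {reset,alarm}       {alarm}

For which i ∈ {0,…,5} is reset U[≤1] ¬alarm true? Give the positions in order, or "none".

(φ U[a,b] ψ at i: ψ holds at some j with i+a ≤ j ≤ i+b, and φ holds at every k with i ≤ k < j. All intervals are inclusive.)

Evaluate at each i in [0,5]:
  i=0: ✓ (rhs at j=1; lhs holds on [0,0])
  i=1: ✓ (rhs at j=1)
  i=2: ✗ (lhs fails at k=2 before rhs at j=3)
  i=3: ✓ (rhs at j=3)
  i=4: ✓ (rhs at j=4)
  i=5: ✗ (no rhs in [5,6])

0, 1, 3, 4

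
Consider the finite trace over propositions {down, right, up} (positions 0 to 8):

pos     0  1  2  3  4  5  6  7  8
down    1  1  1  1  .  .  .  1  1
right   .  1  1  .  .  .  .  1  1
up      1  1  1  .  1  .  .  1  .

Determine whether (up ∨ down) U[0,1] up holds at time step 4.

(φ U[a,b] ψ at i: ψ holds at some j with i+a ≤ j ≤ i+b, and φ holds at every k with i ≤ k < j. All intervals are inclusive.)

Yes

Need some j in [4,5] with up, and (up ∨ down) at every k in [4,j-1].
  j=4: up holds; no prefix to check → satisfied.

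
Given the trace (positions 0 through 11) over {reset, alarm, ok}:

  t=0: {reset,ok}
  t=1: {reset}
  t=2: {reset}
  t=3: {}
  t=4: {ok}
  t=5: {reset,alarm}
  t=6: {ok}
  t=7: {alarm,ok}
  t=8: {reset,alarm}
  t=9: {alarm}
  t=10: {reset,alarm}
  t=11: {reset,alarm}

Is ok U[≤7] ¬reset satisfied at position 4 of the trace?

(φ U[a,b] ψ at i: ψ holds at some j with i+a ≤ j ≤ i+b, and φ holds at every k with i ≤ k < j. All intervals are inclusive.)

Holds

Need some j in [4,11] with ¬reset, and ok at every k in [4,j-1].
  j=4: ¬reset holds; no prefix to check → satisfied.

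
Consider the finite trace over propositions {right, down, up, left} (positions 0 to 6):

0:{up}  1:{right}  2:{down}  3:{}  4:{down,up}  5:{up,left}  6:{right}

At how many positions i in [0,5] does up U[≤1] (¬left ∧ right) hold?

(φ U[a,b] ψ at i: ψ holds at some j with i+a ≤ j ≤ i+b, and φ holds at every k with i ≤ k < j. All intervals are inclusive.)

Evaluate at each i in [0,5]:
  i=0: ✓ (rhs at j=1; lhs holds on [0,0])
  i=1: ✓ (rhs at j=1)
  i=2: ✗ (no rhs in [2,3])
  i=3: ✗ (no rhs in [3,4])
  i=4: ✗ (no rhs in [4,5])
  i=5: ✓ (rhs at j=6; lhs holds on [5,5])
Positions where it holds: {0, 1, 5} → 3.

3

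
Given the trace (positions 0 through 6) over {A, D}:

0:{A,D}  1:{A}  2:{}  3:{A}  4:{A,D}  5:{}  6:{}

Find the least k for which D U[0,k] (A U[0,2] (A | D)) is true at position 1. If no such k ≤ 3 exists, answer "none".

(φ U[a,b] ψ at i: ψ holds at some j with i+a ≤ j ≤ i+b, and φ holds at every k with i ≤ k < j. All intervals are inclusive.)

Need earliest j ≥ 1 with (A U[0,2] (A | D)), and D at every k in [1,j-1].
  j=1: rhs holds (empty prefix). k = 0.

0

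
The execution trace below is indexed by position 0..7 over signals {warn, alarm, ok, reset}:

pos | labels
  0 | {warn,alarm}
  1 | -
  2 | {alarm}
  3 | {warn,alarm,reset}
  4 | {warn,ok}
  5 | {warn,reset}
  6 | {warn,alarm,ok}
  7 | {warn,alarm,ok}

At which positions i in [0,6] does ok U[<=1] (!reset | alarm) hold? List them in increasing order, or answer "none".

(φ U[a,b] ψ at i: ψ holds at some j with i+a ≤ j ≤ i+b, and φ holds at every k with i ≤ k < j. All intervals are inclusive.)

0, 1, 2, 3, 4, 6

Evaluate at each i in [0,6]:
  i=0: ✓ (rhs at j=0)
  i=1: ✓ (rhs at j=1)
  i=2: ✓ (rhs at j=2)
  i=3: ✓ (rhs at j=3)
  i=4: ✓ (rhs at j=4)
  i=5: ✗ (lhs fails at k=5 before rhs at j=6)
  i=6: ✓ (rhs at j=6)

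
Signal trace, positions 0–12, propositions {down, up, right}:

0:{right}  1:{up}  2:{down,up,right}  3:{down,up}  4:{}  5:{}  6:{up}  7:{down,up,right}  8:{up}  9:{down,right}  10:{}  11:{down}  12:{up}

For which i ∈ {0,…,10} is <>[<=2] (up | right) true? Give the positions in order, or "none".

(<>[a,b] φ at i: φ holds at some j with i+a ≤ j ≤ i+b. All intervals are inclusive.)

Evaluate at each i in [0,10]:
  i=0: ✓ (witness j=0)
  i=1: ✓ (witness j=1)
  i=2: ✓ (witness j=2)
  i=3: ✓ (witness j=3)
  i=4: ✓ (witness j=6)
  i=5: ✓ (witness j=6)
  i=6: ✓ (witness j=6)
  i=7: ✓ (witness j=7)
  i=8: ✓ (witness j=8)
  i=9: ✓ (witness j=9)
  i=10: ✓ (witness j=12)

0, 1, 2, 3, 4, 5, 6, 7, 8, 9, 10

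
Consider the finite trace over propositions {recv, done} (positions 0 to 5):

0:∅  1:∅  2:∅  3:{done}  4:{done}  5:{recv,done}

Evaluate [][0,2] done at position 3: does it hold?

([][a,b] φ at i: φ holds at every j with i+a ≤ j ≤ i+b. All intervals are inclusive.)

Yes

Check done at every j in [3,5]:
  j=3: true
  j=4: true
  j=5: true
All positions satisfy it → formula holds.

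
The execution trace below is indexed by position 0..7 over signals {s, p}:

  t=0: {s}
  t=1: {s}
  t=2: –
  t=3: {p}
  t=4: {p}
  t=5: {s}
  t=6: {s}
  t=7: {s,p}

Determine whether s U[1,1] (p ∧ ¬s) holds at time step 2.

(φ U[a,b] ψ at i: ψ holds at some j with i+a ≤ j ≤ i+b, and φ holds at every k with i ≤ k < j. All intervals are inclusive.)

Need some j in [3,3] with (p ∧ ¬s), and s at every k in [2,j-1].
  j=3: (p ∧ ¬s) holds, but s fails at k=2 → not this j.
No j in the window works → until fails.

False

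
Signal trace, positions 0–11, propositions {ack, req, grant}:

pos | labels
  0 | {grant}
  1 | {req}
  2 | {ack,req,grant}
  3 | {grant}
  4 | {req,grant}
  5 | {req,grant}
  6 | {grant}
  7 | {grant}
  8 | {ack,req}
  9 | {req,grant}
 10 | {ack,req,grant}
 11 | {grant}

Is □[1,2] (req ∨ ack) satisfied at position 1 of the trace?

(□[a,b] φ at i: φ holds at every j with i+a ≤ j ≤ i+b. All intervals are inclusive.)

Check (req ∨ ack) at every j in [2,3]:
  j=2: true
  j=3: false
Fails at j=3 → formula fails.

False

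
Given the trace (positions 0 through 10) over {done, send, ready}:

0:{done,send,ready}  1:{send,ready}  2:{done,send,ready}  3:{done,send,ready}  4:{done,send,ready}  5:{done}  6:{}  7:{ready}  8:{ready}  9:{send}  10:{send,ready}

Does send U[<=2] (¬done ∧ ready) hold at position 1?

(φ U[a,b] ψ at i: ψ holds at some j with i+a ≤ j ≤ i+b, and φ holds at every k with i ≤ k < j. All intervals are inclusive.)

True

Need some j in [1,3] with (¬done ∧ ready), and send at every k in [1,j-1].
  j=1: (¬done ∧ ready) holds; no prefix to check → satisfied.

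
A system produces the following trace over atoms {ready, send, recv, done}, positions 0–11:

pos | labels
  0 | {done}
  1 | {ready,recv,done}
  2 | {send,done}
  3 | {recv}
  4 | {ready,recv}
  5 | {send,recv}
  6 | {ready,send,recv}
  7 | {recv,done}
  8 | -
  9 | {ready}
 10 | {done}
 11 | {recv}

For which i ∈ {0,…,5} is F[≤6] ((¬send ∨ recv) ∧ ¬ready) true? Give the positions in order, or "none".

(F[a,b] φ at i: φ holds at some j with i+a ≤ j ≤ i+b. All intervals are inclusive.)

Evaluate at each i in [0,5]:
  i=0: ✓ (witness j=0)
  i=1: ✓ (witness j=3)
  i=2: ✓ (witness j=3)
  i=3: ✓ (witness j=3)
  i=4: ✓ (witness j=5)
  i=5: ✓ (witness j=5)

0, 1, 2, 3, 4, 5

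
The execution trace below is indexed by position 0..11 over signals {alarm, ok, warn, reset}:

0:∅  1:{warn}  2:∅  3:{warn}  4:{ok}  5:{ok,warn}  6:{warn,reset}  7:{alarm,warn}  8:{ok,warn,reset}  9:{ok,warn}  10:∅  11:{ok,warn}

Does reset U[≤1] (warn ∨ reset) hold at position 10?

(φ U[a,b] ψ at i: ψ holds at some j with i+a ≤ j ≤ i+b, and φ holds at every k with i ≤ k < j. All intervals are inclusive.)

No

Need some j in [10,11] with (warn ∨ reset), and reset at every k in [10,j-1].
  j=10: (warn ∨ reset) false.
  j=11: (warn ∨ reset) holds, but reset fails at k=10 → not this j.
No j in the window works → until fails.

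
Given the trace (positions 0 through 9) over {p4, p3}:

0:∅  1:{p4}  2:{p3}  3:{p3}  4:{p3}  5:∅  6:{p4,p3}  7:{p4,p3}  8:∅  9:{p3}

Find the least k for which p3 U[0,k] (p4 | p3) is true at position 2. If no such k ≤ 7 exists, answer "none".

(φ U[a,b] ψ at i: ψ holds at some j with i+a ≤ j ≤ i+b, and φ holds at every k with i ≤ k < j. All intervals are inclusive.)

0

Need earliest j ≥ 2 with (p4 | p3), and p3 at every k in [2,j-1].
  j=2: rhs holds (empty prefix). k = 0.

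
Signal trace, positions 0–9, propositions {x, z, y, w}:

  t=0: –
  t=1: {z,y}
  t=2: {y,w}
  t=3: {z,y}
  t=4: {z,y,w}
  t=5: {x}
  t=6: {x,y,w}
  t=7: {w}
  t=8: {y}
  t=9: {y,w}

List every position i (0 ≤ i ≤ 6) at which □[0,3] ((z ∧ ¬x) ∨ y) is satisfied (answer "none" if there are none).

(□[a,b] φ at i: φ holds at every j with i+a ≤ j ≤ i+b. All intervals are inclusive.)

Evaluate at each i in [0,6]:
  i=0: ✗ (fails at j=0)
  i=1: ✓ (all of [1,4])
  i=2: ✗ (fails at j=5)
  i=3: ✗ (fails at j=5)
  i=4: ✗ (fails at j=5)
  i=5: ✗ (fails at j=5)
  i=6: ✗ (fails at j=7)

1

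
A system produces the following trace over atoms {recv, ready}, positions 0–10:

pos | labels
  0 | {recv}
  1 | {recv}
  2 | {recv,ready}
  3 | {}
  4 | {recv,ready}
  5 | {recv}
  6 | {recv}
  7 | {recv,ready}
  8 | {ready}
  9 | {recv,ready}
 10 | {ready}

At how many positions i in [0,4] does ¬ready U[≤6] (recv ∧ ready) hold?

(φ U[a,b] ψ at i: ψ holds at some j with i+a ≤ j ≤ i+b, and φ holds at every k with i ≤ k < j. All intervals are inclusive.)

Evaluate at each i in [0,4]:
  i=0: ✓ (rhs at j=2; lhs holds on [0,1])
  i=1: ✓ (rhs at j=2; lhs holds on [1,1])
  i=2: ✓ (rhs at j=2)
  i=3: ✓ (rhs at j=4; lhs holds on [3,3])
  i=4: ✓ (rhs at j=4)
Positions where it holds: {0, 1, 2, 3, 4} → 5.

5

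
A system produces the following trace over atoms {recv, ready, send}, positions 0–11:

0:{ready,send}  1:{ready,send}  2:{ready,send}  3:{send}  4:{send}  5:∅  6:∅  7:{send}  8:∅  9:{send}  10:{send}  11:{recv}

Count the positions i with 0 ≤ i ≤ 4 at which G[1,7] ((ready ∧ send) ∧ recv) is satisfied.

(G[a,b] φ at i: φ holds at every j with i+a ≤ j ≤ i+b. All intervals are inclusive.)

0

Evaluate at each i in [0,4]:
  i=0: ✗ (fails at j=1)
  i=1: ✗ (fails at j=2)
  i=2: ✗ (fails at j=3)
  i=3: ✗ (fails at j=4)
  i=4: ✗ (fails at j=5)
Positions where it holds: {} → 0.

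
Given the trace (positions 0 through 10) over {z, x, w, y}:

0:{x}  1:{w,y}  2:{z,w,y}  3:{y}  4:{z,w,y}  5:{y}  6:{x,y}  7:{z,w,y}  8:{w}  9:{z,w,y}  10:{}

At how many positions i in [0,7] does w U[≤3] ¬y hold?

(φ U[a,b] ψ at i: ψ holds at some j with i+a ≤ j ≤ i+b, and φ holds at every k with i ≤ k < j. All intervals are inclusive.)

Evaluate at each i in [0,7]:
  i=0: ✓ (rhs at j=0)
  i=1: ✗ (no rhs in [1,4])
  i=2: ✗ (no rhs in [2,5])
  i=3: ✗ (no rhs in [3,6])
  i=4: ✗ (no rhs in [4,7])
  i=5: ✗ (lhs fails at k=5 before rhs at j=8)
  i=6: ✗ (lhs fails at k=6 before rhs at j=8)
  i=7: ✓ (rhs at j=8; lhs holds on [7,7])
Positions where it holds: {0, 7} → 2.

2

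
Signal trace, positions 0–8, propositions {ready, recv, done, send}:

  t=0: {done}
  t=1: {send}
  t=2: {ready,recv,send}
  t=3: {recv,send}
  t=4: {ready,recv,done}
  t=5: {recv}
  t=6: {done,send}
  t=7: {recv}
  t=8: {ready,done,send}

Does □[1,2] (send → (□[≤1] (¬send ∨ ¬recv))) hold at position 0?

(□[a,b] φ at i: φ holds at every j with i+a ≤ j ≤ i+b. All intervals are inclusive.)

No

Check (send → (□[≤1] (¬send ∨ ¬recv))) at every j in [1,2]:
  j=1: antecedent true; consequent fails at 2 → ✗
  j=2: antecedent true; consequent fails at 2 → ✗
Fails at j=1 → formula fails.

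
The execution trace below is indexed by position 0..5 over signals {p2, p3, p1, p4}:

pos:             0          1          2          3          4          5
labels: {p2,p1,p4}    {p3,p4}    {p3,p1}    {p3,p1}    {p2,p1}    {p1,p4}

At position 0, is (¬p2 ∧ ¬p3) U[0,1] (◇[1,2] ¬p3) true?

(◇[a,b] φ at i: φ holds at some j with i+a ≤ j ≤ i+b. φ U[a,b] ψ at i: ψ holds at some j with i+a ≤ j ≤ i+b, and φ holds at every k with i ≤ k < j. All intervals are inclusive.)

Need some j in [0,1] with ◇[1,2] ¬p3, and (¬p2 ∧ ¬p3) at every k in [0,j-1].
  j=0: ◇[1,2] ¬p3 — fails (none in [1,2]).
  j=1: ◇[1,2] ¬p3 — fails (none in [2,3]).
No j in the window works → until fails.

False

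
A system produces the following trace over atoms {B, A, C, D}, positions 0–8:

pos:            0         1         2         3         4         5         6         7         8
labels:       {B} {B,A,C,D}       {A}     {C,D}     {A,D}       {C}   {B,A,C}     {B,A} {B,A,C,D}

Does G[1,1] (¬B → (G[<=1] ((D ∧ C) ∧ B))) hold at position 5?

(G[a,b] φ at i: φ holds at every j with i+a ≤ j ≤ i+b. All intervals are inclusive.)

Check (¬B → (G[<=1] ((D ∧ C) ∧ B))) at every j in [6,6]:
  j=6: antecedent false → ✓
All positions satisfy it → formula holds.

Yes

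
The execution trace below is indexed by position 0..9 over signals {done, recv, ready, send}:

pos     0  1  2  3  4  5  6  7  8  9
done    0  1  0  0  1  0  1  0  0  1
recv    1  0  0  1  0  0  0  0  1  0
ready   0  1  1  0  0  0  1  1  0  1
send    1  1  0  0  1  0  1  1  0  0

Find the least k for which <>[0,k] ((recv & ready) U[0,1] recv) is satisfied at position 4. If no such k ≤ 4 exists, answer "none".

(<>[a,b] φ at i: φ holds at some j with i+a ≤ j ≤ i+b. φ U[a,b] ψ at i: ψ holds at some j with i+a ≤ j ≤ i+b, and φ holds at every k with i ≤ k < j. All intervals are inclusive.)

4

Scan j = 4,5,… for ((recv & ready) U[0,1] recv):
  j=4: fails
  j=5: fails
  j=6: fails
  j=7: fails
  j=8: holds
First hit at j=8, so smallest k = 8-4 = 4.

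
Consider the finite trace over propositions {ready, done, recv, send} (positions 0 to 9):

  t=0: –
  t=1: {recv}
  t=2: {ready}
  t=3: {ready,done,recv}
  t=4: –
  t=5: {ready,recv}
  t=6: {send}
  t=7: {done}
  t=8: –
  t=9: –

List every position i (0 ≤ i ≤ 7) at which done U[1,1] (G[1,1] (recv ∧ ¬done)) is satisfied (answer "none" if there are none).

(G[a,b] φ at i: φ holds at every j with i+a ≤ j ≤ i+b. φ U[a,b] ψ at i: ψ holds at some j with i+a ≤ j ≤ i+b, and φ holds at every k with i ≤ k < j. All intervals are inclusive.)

Evaluate at each i in [0,7]:
  i=0: ✗ (no rhs in [1,1])
  i=1: ✗ (no rhs in [2,2])
  i=2: ✗ (no rhs in [3,3])
  i=3: ✓ (rhs at j=4; lhs holds on [3,3])
  i=4: ✗ (no rhs in [5,5])
  i=5: ✗ (no rhs in [6,6])
  i=6: ✗ (no rhs in [7,7])
  i=7: ✗ (no rhs in [8,8])

3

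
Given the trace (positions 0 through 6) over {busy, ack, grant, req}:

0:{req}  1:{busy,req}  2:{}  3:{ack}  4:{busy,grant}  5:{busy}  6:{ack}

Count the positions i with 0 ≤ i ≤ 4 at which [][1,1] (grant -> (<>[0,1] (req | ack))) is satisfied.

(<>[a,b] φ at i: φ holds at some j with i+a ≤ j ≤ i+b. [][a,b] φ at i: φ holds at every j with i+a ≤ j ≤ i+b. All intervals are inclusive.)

4

Evaluate at each i in [0,4]:
  i=0: ✓ (all of [1,1])
  i=1: ✓ (all of [2,2])
  i=2: ✓ (all of [3,3])
  i=3: ✗ (fails at j=4)
  i=4: ✓ (all of [5,5])
Positions where it holds: {0, 1, 2, 4} → 4.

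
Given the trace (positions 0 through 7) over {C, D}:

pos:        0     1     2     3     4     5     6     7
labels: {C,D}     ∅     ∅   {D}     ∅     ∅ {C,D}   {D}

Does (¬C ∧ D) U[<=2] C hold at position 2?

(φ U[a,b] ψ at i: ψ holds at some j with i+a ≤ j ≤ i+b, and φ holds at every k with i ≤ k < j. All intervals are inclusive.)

Need some j in [2,4] with C, and (¬C ∧ D) at every k in [2,j-1].
  j=2: C false.
  j=3: C false.
  j=4: C false.
No j in the window works → until fails.

False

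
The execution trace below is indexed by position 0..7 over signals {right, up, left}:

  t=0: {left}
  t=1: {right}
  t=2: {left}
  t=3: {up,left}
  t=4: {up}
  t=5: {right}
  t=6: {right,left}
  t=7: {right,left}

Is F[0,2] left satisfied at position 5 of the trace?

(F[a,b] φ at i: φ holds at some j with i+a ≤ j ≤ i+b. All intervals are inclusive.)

Yes

Check left at each j in [5,7]:
  j=5: false
  j=6: true
  j=7: true
Found at j=6 → formula holds.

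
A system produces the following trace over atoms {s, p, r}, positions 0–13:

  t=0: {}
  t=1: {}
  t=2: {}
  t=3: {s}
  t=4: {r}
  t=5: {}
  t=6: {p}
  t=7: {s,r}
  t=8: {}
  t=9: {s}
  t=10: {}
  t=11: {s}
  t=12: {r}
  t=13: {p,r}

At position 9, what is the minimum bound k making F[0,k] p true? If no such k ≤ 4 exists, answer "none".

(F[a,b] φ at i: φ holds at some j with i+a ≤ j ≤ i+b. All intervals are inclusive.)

4

Scan j = 9,10,… for p:
  j=9: fails
  j=10: fails
  j=11: fails
  j=12: fails
  j=13: holds
First hit at j=13, so smallest k = 13-9 = 4.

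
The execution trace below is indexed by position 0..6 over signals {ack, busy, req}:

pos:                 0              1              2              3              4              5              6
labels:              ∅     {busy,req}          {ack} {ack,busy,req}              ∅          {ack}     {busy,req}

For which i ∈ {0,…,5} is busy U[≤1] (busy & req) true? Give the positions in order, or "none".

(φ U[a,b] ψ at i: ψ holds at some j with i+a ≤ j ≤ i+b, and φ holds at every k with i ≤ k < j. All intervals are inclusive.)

1, 3

Evaluate at each i in [0,5]:
  i=0: ✗ (lhs fails at k=0 before rhs at j=1)
  i=1: ✓ (rhs at j=1)
  i=2: ✗ (lhs fails at k=2 before rhs at j=3)
  i=3: ✓ (rhs at j=3)
  i=4: ✗ (no rhs in [4,5])
  i=5: ✗ (lhs fails at k=5 before rhs at j=6)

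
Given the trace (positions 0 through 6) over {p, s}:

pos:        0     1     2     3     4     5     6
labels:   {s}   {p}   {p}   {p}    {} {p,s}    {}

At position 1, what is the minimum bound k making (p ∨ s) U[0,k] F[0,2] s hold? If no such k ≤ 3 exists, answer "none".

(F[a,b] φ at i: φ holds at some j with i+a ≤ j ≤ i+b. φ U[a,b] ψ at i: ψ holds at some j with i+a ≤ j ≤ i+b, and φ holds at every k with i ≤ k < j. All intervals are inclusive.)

2

Need earliest j ≥ 1 with F[0,2] s, and (p ∨ s) at every k in [1,j-1].
  j=1: rhs fails.
  j=2: rhs fails.
  j=3: rhs holds; lhs holds on [1,2]. k = 2.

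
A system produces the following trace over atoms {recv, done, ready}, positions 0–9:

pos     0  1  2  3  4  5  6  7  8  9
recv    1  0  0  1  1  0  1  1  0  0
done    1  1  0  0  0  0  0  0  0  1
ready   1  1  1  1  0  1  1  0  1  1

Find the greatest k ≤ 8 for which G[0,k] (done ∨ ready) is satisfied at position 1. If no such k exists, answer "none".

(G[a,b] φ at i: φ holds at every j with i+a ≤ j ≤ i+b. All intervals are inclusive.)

2

(done ∨ ready) must hold from j=1 onward; find where it first fails.
  j=1: holds
  j=2: holds
  j=3: holds
  j=4: fails
Holds on [1,3], so largest k = 2.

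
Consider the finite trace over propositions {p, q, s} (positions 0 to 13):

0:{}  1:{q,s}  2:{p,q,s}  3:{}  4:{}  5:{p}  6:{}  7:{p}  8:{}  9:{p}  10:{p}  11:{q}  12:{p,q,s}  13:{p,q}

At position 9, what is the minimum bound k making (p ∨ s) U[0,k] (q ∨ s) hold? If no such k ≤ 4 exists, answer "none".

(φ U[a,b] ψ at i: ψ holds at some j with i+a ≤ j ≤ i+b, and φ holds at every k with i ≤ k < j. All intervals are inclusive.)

2

Need earliest j ≥ 9 with (q ∨ s), and (p ∨ s) at every k in [9,j-1].
  j=9: rhs fails.
  j=10: rhs fails.
  j=11: rhs holds; lhs holds on [9,10]. k = 2.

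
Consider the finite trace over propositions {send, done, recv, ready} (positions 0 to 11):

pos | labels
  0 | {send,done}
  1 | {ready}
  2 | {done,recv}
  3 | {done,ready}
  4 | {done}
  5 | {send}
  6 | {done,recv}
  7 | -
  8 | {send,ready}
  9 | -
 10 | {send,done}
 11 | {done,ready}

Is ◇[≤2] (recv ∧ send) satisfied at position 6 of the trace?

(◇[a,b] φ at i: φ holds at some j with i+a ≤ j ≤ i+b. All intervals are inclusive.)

Check (recv ∧ send) at each j in [6,8]:
  j=6: false
  j=7: false
  j=8: false
No position in the window satisfies it → formula fails.

No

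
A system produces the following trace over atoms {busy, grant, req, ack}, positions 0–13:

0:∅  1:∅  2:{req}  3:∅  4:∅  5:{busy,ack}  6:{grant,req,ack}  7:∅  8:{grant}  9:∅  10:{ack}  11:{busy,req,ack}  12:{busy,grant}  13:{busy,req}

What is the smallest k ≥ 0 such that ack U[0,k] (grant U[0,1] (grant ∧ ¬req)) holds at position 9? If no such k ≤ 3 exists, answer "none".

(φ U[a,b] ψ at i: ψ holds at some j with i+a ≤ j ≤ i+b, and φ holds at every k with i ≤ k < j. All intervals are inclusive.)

none

Need earliest j ≥ 9 with (grant U[0,1] (grant ∧ ¬req)), and ack at every k in [9,j-1].
  j=9: rhs fails.
  j=10: rhs fails.
  j=11: rhs fails.
  j=12: rhs holds but lhs fails at k=9.
No witness within the range → none.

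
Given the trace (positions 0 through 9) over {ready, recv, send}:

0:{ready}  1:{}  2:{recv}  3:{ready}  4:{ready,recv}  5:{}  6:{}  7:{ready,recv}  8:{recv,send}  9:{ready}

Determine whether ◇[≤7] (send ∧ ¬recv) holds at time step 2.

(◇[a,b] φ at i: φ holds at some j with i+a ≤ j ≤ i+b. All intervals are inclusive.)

Does not hold

Check (send ∧ ¬recv) at each j in [2,9]:
  j=2: false
  j=3: false
  j=4: false
  j=5: false
  j=6: false
  j=7: false
  j=8: false
  j=9: false
No position in the window satisfies it → formula fails.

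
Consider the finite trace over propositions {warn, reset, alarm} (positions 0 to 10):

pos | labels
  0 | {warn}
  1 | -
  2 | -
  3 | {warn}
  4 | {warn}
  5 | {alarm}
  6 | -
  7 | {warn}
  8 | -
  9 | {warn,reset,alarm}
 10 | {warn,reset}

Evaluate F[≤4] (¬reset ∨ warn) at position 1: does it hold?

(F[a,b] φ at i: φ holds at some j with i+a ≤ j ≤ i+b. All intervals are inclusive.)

Check (¬reset ∨ warn) at each j in [1,5]:
  j=1: true
  j=2: true
  j=3: true
  j=4: true
  j=5: true
Found at j=1 → formula holds.

True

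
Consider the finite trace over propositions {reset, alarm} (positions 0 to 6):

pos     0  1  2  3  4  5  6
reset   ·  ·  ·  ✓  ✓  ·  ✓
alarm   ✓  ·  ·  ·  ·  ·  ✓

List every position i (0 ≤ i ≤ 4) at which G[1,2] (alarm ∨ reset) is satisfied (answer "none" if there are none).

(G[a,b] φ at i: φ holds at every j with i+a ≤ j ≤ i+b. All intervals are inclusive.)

2

Evaluate at each i in [0,4]:
  i=0: ✗ (fails at j=1)
  i=1: ✗ (fails at j=2)
  i=2: ✓ (all of [3,4])
  i=3: ✗ (fails at j=5)
  i=4: ✗ (fails at j=5)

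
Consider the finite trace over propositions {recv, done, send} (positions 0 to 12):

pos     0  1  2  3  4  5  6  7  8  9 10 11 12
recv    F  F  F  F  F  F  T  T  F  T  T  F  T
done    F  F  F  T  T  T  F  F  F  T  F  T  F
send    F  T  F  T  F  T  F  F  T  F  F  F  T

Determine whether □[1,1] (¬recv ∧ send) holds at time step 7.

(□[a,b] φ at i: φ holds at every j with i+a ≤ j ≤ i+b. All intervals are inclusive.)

Check (¬recv ∧ send) at every j in [8,8]:
  j=8: true
All positions satisfy it → formula holds.

Yes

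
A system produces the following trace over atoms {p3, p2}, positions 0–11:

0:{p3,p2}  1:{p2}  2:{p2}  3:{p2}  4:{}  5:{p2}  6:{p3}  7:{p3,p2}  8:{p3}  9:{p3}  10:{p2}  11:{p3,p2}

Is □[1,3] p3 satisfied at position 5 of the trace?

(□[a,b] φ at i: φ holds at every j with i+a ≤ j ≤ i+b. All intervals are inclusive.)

Holds

Check p3 at every j in [6,8]:
  j=6: true
  j=7: true
  j=8: true
All positions satisfy it → formula holds.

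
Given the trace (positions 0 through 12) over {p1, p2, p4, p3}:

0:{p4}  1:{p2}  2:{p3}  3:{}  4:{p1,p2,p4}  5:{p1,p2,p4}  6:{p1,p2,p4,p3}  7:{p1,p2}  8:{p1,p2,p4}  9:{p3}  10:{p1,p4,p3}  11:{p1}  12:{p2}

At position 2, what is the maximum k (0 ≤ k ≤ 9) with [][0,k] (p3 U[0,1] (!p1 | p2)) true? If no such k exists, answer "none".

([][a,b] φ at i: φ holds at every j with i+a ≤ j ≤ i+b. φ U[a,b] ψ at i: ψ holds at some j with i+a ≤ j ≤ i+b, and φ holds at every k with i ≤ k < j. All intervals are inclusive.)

(p3 U[0,1] (!p1 | p2)) must hold from j=2 onward; find where it first fails.
  j=2: holds
  j=3: holds
  j=4: holds
  j=5: holds
  j=6: holds
  j=7: holds
  j=8: holds
  j=9: holds
  j=10: fails
Holds on [2,9], so largest k = 7.

7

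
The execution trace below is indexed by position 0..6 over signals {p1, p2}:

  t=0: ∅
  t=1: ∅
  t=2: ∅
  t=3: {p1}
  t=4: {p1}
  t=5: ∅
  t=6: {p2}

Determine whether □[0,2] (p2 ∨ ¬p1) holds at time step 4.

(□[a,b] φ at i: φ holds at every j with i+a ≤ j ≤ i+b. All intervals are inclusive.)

Check (p2 ∨ ¬p1) at every j in [4,6]:
  j=4: false
  j=5: true
  j=6: true
Fails at j=4 → formula fails.

No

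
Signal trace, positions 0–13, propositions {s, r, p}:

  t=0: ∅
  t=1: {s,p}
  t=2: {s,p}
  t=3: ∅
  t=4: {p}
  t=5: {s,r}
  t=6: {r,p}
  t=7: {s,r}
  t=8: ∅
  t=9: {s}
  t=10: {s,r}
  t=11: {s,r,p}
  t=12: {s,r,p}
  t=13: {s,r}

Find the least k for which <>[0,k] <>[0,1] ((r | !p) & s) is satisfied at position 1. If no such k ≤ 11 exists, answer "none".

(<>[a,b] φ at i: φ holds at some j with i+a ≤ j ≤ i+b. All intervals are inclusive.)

Scan j = 1,2,… for <>[0,1] ((r | !p) & s):
  j=1: fails
  j=2: fails
  j=3: fails
  j=4: holds
First hit at j=4, so smallest k = 4-1 = 3.

3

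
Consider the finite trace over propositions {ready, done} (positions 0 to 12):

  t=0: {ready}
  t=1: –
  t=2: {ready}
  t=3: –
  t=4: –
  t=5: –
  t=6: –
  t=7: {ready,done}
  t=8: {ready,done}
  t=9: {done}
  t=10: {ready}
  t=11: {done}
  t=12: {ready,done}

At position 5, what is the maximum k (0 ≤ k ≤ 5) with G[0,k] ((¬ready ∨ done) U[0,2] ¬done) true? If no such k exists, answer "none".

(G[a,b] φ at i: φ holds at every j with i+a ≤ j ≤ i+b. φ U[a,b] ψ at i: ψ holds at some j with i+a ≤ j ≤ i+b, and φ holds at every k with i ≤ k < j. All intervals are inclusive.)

((¬ready ∨ done) U[0,2] ¬done) must hold from j=5 onward; find where it first fails.
  j=5: holds
  j=6: holds
  j=7: fails
Holds on [5,6], so largest k = 1.

1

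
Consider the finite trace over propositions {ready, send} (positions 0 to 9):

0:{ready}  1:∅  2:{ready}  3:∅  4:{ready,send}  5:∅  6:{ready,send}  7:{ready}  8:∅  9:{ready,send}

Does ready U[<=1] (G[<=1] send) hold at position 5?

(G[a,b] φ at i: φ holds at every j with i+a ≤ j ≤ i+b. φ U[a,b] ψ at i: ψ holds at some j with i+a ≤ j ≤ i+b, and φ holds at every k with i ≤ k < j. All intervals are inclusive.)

Does not hold

Need some j in [5,6] with G[<=1] send, and ready at every k in [5,j-1].
  j=5: G[<=1] send — fails at 5.
  j=6: G[<=1] send — fails at 7.
No j in the window works → until fails.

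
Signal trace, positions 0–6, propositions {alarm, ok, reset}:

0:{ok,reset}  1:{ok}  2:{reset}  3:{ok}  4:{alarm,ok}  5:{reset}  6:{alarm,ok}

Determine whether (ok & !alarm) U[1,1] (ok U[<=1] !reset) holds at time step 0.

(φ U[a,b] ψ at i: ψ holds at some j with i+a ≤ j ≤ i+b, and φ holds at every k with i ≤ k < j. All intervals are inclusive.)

Need some j in [1,1] with (ok U[<=1] !reset), and (ok & !alarm) at every k in [0,j-1].
  j=1: (ok U[<=1] !reset) holds; (ok & !alarm) holds at every k in [0,0] → satisfied.

Holds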